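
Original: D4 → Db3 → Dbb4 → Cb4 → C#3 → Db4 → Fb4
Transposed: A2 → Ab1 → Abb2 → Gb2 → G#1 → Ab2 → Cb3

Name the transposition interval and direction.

down a perfect eleventh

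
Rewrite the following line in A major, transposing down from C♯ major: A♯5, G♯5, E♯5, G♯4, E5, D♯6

C♯ major to A major down is a major third, so every note moves down by that interval.
A#5 to F#5
G#5 to E5
E#5 to C#5
G#4 to E4
E5 to C5
D#6 to B5

F#5 E5 C#5 E4 C5 B5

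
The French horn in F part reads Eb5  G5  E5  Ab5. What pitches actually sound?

Ab4 C5 A4 Db5

The French horn in F sounds a perfect fifth below written, so transpose each written note down a perfect fifth.
Eb5 -> Ab4
G5 -> C5
E5 -> A4
Ab5 -> Db5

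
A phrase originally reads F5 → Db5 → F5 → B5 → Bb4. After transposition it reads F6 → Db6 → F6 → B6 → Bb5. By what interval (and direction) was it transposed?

up a perfect octave

Take the first pair: F5 → F6. F to F spans 8 letter names, so the interval is some kind of octave.
F5 to F6 is 12 semitones, which makes it a perfect octave; the second version is higher, so the direction is up.
Checking another pair — Bb4 → Bb5 — gives the same interval.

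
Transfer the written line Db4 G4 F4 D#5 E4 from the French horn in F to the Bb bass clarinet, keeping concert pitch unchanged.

Ab4 D5 C5 A#5 B4

First find concert pitch: the French horn in F sounds a perfect fifth below written, so Db4 G4 F4 D#5 E4 sounds Gb3 C4 Bb3 G#4 A3.
Then write for Bb bass clarinet: it sounds a major ninth below written, so the part must be a major ninth above concert.
Gb3 → Ab4
C4 → D5
Bb3 → C5
G#4 → A#5
A3 → B4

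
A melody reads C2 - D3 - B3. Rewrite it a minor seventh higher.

C2 -> Bb2
D3 -> C4
B3 -> A4

Bb2 C4 A4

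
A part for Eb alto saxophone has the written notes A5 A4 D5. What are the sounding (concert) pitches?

The Eb alto saxophone sounds a major sixth below written, so transpose each written note down a major sixth.
A5 gives C5
A4 gives C4
D5 gives F4

C5 C4 F4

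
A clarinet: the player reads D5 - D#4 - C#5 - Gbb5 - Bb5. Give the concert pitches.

Written C4 on the A clarinet sounds as A3, a minor third lower; apply that shift to every note.
D5 -> B4
D#4 -> B#3
C#5 -> A#4
Gbb5 -> Ebb5
Bb5 -> G5

B4 B#3 A#4 Ebb5 G5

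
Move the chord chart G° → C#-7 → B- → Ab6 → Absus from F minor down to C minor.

D° G#-7 F#- Eb6 Ebsus

F minor down to C minor is a perfect fourth; each chord root moves by that interval while the quality stays the same.
G°: root G down a perfect fourth → D, giving D°.
C#-7: root C# down a perfect fourth → G#, giving G#-7.
B-: root B down a perfect fourth → F#, giving F#-.
Ab6: root Ab down a perfect fourth → Eb, giving Eb6.
Absus: root Ab down a perfect fourth → Eb, giving Ebsus.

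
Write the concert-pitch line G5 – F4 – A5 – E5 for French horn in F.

D6 C5 E6 B5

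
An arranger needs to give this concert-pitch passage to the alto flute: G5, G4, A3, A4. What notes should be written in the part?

The alto flute sounds a perfect fourth below written, so the written part must be a perfect fourth above concert — transpose each note up.
G5 gives C6
G4 gives C5
A3 gives D4
A4 gives D5

C6 C5 D4 D5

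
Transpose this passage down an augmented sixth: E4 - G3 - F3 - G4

Gb3 Bbb2 Abb2 Bbb3

An augmented sixth down from E4 gives Gb3.
An augmented sixth down from G3 gives Bbb2.
An augmented sixth down from F3 gives Abb2.
G4 down an augmented sixth is Bbb3.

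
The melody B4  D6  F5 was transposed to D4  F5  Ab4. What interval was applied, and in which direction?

From B4 to D4 is 6 letter names — a sixth of some quality.
D4 to B4 is 9 semitones, which makes it a major sixth; the second version is lower, so the direction is down.
Checking another pair — F5 → Ab4 — gives the same interval.

down a major sixth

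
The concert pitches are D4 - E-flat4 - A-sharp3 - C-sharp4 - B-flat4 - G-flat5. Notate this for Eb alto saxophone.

B4 C5 F##4 A#4 G5 Eb6

Written C4 sounds as Eb3 on the Eb alto saxophone, so concert pitches are written a major sixth up.
D4 → B4
Eb4 → C5
A#3 → F##4
C#4 → A#4
Bb4 → G5
Gb5 → Eb6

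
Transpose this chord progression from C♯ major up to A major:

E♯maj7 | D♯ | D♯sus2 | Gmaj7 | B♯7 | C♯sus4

C♯ major up to A major is a minor sixth; each chord root moves by that interval while the quality stays the same.
E♯maj7: root E♯ up a minor sixth → C#, giving C#maj7.
D♯: root D♯ up a minor sixth → B, giving B.
D♯sus2: root D♯ up a minor sixth → B, giving Bsus2.
Gmaj7: root G up a minor sixth → Eb, giving Ebmaj7.
B♯7: root B♯ up a minor sixth → G#, giving G#7.
C♯sus4: root C♯ up a minor sixth → A, giving Asus4.

C#maj7 B Bsus2 Ebmaj7 G#7 Asus4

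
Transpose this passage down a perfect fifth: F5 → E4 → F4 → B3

Bb4 A3 Bb3 E3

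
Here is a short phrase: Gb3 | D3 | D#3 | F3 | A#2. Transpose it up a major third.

Bb3 F#3 F##3 A3 C##3

Gb3: a third up reaches B, and 4 semitones makes it Bb3.
D3 up a major third is F#3.
A major third up from D#3 gives F##3.
F3 up a major third is A3.
A#2 up a major third is C##3.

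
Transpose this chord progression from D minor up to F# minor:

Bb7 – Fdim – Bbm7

D7 Adim Dm7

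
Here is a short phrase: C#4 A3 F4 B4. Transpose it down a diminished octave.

C##3 A#2 F#3 B#3

C#4 becomes C##3
A3 becomes A#2
F4 becomes F#3
B4 becomes B#3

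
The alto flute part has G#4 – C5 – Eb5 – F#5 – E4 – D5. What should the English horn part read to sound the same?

First find concert pitch: the alto flute sounds a perfect fourth below written, so G#4 C5 Eb5 F#5 E4 D5 sounds D#4 G4 Bb4 C#5 B3 A4.
Then write for English horn: it sounds a perfect fifth below written, so the part must be a perfect fifth above concert.
D#4 → A#4
G4 → D5
Bb4 → F5
C#5 → G#5
B3 → F#4
A4 → E5

A#4 D5 F5 G#5 F#4 E5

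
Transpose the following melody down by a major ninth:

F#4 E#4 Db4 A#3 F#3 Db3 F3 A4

E3 D#3 Cb3 G#2 E2 Cb2 Eb2 G3

F#4 down a major ninth is E3.
E#4 down a major ninth is D#3.
Db4 down a major ninth is Cb3.
A major ninth down from A#3 gives G#2.
A major ninth down from F#3 gives E2.
Db3 down a major ninth is Cb2.
F3 down a major ninth is Eb2.
A4 down a major ninth is G3.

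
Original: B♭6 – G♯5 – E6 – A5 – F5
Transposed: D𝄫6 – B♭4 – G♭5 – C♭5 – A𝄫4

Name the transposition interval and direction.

From Bb6 to Dbb6 is 6 letter names — a sixth of some quality.
Dbb6 to Bb6 is 10 semitones, which makes it an augmented sixth; the second version is lower, so the direction is down.
Checking another pair — F5 → Abb4 — gives the same interval.

down an augmented sixth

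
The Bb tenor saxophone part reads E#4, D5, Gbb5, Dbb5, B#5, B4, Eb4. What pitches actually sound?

D#3 C4 Fbb4 Cbb4 A#4 A3 Db3

The Bb tenor saxophone sounds a major ninth below written, so transpose each written note down a major ninth.
E#4 to D#3
D5 to C4
Gbb5 to Fbb4
Dbb5 to Cbb4
B#5 to A#4
B4 to A3
Eb4 to Db3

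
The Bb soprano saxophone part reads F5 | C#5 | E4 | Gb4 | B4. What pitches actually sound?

Eb5 B4 D4 Fb4 A4

The Bb soprano saxophone sounds a major second below written, so transpose each written note down a major second.
F5 -> Eb5
C#5 -> B4
E4 -> D4
Gb4 -> Fb4
B4 -> A4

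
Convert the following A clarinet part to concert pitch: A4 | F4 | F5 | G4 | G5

F#4 D4 D5 E4 E5

Written C4 on the A clarinet sounds as A3, a minor third lower; apply that shift to every note.
A4 → F#4
F4 → D4
F5 → D5
G4 → E4
G5 → E5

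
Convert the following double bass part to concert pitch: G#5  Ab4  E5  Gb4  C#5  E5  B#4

G#4 Ab3 E4 Gb3 C#4 E4 B#3

Written C4 on the double bass sounds as C3, a perfect octave lower; apply that shift to every note.
G#5 to G#4
Ab4 to Ab3
E5 to E4
Gb4 to Gb3
C#5 to C#4
E5 to E4
B#4 to B#3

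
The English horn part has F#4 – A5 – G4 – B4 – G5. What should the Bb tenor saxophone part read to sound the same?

C#5 E6 D5 F#5 D6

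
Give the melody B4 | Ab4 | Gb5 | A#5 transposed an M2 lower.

A major second down from B4 gives A4.
A major second down from Ab4 gives Gb4.
Gb5 down a major second is Fb5.
A#5 down a major second is G#5.

A4 Gb4 Fb5 G#5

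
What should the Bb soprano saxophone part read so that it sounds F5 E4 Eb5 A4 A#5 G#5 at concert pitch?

G5 F#4 F5 B4 B#5 A#5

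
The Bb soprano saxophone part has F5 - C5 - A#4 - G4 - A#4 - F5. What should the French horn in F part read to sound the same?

First find concert pitch: the Bb soprano saxophone sounds a major second below written, so F5 C5 A#4 G4 A#4 F5 sounds Eb5 Bb4 G#4 F4 G#4 Eb5.
Then write for French horn in F: it sounds a perfect fifth below written, so the part must be a perfect fifth above concert.
Eb5 → Bb5
Bb4 → F5
G#4 → D#5
F4 → C5
G#4 → D#5
Eb5 → Bb5

Bb5 F5 D#5 C5 D#5 Bb5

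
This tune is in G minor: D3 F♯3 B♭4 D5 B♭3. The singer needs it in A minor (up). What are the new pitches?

E3 G#3 C5 E5 C4

From G up to A is a major second; apply that to each pitch.
D3 -> E3
F#3 -> G#3
Bb4 -> C5
D5 -> E5
Bb3 -> C4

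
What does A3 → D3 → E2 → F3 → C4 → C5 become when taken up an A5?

A3 up an augmented fifth is E#4.
An augmented fifth up from D3 gives A#3.
E2 up an augmented fifth is B#2.
An augmented fifth up from F3 gives C#4.
C4: a fifth up reaches G, and 8 semitones makes it G#4.
C5: a fifth up reaches G, and 8 semitones makes it G#5.

E#4 A#3 B#2 C#4 G#4 G#5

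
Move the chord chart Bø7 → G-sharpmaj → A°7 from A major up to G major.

Aø7 F#maj G°7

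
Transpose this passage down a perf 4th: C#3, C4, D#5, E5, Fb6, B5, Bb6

A perfect fourth down from C#3 gives G#2.
C4: a fourth down reaches G, and 5 semitones makes it G3.
A perfect fourth down from D#5 gives A#4.
E5 down a perfect fourth is B4.
Fb6: a fourth down reaches C, and 5 semitones makes it Cb6.
B5: a fourth down reaches F, and 5 semitones makes it F#5.
Bb6: a fourth down reaches F, and 5 semitones makes it F6.

G#2 G3 A#4 B4 Cb6 F#5 F6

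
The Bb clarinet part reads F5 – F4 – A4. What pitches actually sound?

Eb5 Eb4 G4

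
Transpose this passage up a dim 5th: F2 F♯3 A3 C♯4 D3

F2 up a diminished fifth is Cb3.
F#3 up a diminished fifth is C4.
A3 up a diminished fifth is Eb4.
A diminished fifth up from C#4 gives G4.
D3 up a diminished fifth is Ab3.

Cb3 C4 Eb4 G4 Ab3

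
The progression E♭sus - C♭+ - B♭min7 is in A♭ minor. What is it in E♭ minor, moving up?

Bbsus Gb+ Fmin7

A♭ minor up to E♭ minor is a perfect fifth; each chord root moves by that interval while the quality stays the same.
E♭sus: root E♭ up a perfect fifth → Bb, giving Bbsus.
C♭+: root C♭ up a perfect fifth → Gb, giving Gb+.
B♭min7: root B♭ up a perfect fifth → F, giving Fmin7.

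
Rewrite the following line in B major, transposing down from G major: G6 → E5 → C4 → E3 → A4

From G down to B is a minor sixth; apply that to each pitch.
G6 becomes B5
E5 becomes G#4
C4 becomes E3
E3 becomes G#2
A4 becomes C#4

B5 G#4 E3 G#2 C#4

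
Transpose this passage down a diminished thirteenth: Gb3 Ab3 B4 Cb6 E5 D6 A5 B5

B1 C#2 D##3 E4 G##3 F##4 C##4 D##4

Gb3 becomes B1
Ab3 becomes C#2
B4 becomes D##3
Cb6 becomes E4
E5 becomes G##3
D6 becomes F##4
A5 becomes C##4
B5 becomes D##4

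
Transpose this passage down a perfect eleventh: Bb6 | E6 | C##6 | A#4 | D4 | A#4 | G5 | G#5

F5 B4 G##4 E#3 A2 E#3 D4 D#4

A perfect eleventh down from Bb6 gives F5.
A perfect eleventh down from E6 gives B4.
C##6: an eleventh down reaches G, and 17 semitones makes it G##4.
A#4: an eleventh down reaches E, and 17 semitones makes it E#3.
D4: an eleventh down reaches A, and 17 semitones makes it A2.
A perfect eleventh down from A#4 gives E#3.
A perfect eleventh down from G5 gives D4.
A perfect eleventh down from G#5 gives D#4.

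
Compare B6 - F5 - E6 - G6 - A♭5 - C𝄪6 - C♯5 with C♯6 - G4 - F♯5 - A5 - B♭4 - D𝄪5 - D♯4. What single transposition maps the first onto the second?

From B6 to C#6 is 7 letter names — a seventh of some quality.
C#6 to B6 is 10 semitones, which makes it a minor seventh; the second version is lower, so the direction is down.
Checking another pair — C#5 → D#4 — gives the same interval.

down a minor seventh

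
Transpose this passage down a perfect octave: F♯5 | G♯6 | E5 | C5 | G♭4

F#4 G#5 E4 C4 Gb3

F#5 to F#4
G#6 to G#5
E5 to E4
C5 to C4
Gb4 to Gb3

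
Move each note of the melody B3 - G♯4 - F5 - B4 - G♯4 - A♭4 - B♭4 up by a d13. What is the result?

Gb5 Eb6 Dbb7 Gb6 Eb6 Fbb6 Gbb6

B3 → Gb5
G#4 → Eb6
F5 → Dbb7
B4 → Gb6
G#4 → Eb6
Ab4 → Fbb6
Bb4 → Gbb6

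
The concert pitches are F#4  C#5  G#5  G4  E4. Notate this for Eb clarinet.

D#4 A#4 E#5 E4 C#4

The Eb clarinet sounds a minor third above written, so the written part must be a minor third below concert — transpose each note down.
F#4 gives D#4
C#5 gives A#4
G#5 gives E#5
G4 gives E4
E4 gives C#4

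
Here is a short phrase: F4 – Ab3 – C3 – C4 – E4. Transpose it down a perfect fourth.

F4 -> C4
Ab3 -> Eb3
C3 -> G2
C4 -> G3
E4 -> B3

C4 Eb3 G2 G3 B3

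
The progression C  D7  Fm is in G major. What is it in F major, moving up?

G major up to F major is a minor seventh; each chord root moves by that interval while the quality stays the same.
C: root C up a minor seventh → Bb, giving Bb.
D7: root D up a minor seventh → C, giving C7.
Fm: root F up a minor seventh → Eb, giving Ebm.

Bb C7 Ebm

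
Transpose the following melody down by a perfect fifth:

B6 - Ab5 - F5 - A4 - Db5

E6 Db5 Bb4 D4 Gb4

B6 down a perfect fifth is E6.
Ab5 down a perfect fifth is Db5.
A perfect fifth down from F5 gives Bb4.
A perfect fifth down from A4 gives D4.
Db5 down a perfect fifth is Gb4.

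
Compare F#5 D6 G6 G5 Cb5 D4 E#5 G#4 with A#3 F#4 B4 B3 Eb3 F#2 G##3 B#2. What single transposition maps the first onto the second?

down a minor thirteenth

Take the first pair: F#5 → A#3. F to A spans 13 letter names, so the interval is some kind of thirteenth.
A#3 to F#5 is 20 semitones, which makes it a minor thirteenth; the second version is lower, so the direction is down.
Checking another pair — G#4 → B#2 — gives the same interval.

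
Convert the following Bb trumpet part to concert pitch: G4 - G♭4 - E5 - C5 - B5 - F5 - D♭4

F4 Fb4 D5 Bb4 A5 Eb5 Cb4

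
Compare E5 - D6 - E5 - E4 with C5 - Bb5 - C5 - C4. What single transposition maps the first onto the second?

From E5 to C5 is 3 letter names — a third of some quality.
C5 to E5 is 4 semitones, which makes it a major third; the second version is lower, so the direction is down.
Checking another pair — E4 → C4 — gives the same interval.

down a major third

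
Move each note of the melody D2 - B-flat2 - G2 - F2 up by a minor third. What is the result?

F2 Db3 Bb2 Ab2

A minor third up from D2 gives F2.
Bb2: a third up reaches D, and 3 semitones makes it Db3.
G2: a third up reaches B, and 3 semitones makes it Bb2.
F2: a third up reaches A, and 3 semitones makes it Ab2.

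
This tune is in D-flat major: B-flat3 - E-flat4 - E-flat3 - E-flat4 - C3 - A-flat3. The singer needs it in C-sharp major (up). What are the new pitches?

D-flat major to C-sharp major up is an augmented seventh, so every note moves up by that interval.
Bb3 becomes A#4
Eb4 becomes D#5
Eb3 becomes D#4
Eb4 becomes D#5
C3 becomes B#3
Ab3 becomes G#4

A#4 D#5 D#4 D#5 B#3 G#4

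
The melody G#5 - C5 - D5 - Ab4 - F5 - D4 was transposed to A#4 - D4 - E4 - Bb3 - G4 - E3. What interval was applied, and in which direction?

down a minor seventh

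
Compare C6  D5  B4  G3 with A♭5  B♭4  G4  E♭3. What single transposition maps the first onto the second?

down a major third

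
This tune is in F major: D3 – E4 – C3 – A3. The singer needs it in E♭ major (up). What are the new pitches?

C4 D5 Bb3 G4

From F up to E♭ is a minor seventh; apply that to each pitch.
D3 to C4
E4 to D5
C3 to Bb3
A3 to G4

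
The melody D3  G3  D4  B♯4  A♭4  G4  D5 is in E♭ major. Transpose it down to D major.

C#3 F#3 C#4 A##4 G4 F#4 C#5

From E♭ down to D is a minor second; apply that to each pitch.
D3 -> C#3
G3 -> F#3
D4 -> C#4
B#4 -> A##4
Ab4 -> G4
G4 -> F#4
D5 -> C#5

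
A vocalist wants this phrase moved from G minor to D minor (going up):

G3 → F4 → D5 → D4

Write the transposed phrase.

From G up to D is a perfect fifth; apply that to each pitch.
G3 -> D4
F4 -> C5
D5 -> A5
D4 -> A4

D4 C5 A5 A4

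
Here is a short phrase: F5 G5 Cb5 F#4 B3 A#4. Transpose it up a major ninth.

G6 A6 Db6 G#5 C#5 B#5

F5: a ninth up reaches G, and 14 semitones makes it G6.
G5 up a major ninth is A6.
Cb5 up a major ninth is Db6.
F#4: a ninth up reaches G, and 14 semitones makes it G#5.
B3: a ninth up reaches C, and 14 semitones makes it C#5.
A#4 up a major ninth is B#5.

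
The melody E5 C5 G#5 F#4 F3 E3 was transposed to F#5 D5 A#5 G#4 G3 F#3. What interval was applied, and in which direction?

up a major second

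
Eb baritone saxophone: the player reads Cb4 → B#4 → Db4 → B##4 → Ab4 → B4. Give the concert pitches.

The Eb baritone saxophone sounds a major thirteenth below written, so transpose each written note down a major thirteenth.
Cb4 to Ebb2
B#4 to D#3
Db4 to Fb2
B##4 to D##3
Ab4 to Cb3
B4 to D3

Ebb2 D#3 Fb2 D##3 Cb3 D3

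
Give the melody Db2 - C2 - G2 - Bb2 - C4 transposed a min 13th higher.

Bbb3 Ab3 Eb4 Gb4 Ab5

Db2: a thirteenth up reaches B, and 20 semitones makes it Bbb3.
A minor thirteenth up from C2 gives Ab3.
G2: a thirteenth up reaches E, and 20 semitones makes it Eb4.
Bb2 up a minor thirteenth is Gb4.
C4: a thirteenth up reaches A, and 20 semitones makes it Ab5.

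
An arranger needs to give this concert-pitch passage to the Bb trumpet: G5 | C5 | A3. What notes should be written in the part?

A5 D5 B3

Written C4 sounds as Bb3 on the Bb trumpet, so concert pitches are written a major second up.
G5 to A5
C5 to D5
A3 to B3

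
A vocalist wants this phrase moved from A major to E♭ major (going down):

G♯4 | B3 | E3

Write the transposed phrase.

A major to E♭ major down is an augmented fourth, so every note moves down by that interval.
G#4 gives D4
B3 gives F3
E3 gives Bb2

D4 F3 Bb2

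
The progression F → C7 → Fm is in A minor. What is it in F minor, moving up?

Db Ab7 Dbm

A minor up to F minor is a minor sixth; each chord root moves by that interval while the quality stays the same.
F: root F up a minor sixth → Db, giving Db.
C7: root C up a minor sixth → Ab, giving Ab7.
Fm: root F up a minor sixth → Db, giving Dbm.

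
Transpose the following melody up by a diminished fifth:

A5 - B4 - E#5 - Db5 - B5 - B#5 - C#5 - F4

Eb6 F5 B5 Abb5 F6 F#6 G5 Cb5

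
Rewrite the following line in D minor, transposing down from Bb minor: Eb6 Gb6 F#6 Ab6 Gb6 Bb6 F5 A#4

G5 Bb5 A#5 C6 Bb5 D6 A4 C##4

Bb minor to D minor down is a minor sixth, so every note moves down by that interval.
Eb6 to G5
Gb6 to Bb5
F#6 to A#5
Ab6 to C6
Gb6 to Bb5
Bb6 to D6
F5 to A4
A#4 to C##4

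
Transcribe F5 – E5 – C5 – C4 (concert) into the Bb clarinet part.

Written C4 sounds as Bb3 on the Bb clarinet, so concert pitches are written a major second up.
F5 becomes G5
E5 becomes F#5
C5 becomes D5
C4 becomes D4

G5 F#5 D5 D4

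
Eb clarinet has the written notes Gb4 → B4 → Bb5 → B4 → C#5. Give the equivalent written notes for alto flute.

First find concert pitch: the Eb clarinet sounds a minor third above written, so Gb4 B4 Bb5 B4 C#5 sounds Bbb4 D5 Db6 D5 E5.
Then write for alto flute: it sounds a perfect fourth below written, so the part must be a perfect fourth above concert.
Bbb4 → Ebb5
D5 → G5
Db6 → Gb6
D5 → G5
E5 → A5

Ebb5 G5 Gb6 G5 A5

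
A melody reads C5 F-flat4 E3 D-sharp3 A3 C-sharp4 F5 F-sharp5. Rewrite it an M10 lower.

Ab3 Dbb3 C2 B1 F2 A2 Db4 D4

C5 -> Ab3
Fb4 -> Dbb3
E3 -> C2
D#3 -> B1
A3 -> F2
C#4 -> A2
F5 -> Db4
F#5 -> D4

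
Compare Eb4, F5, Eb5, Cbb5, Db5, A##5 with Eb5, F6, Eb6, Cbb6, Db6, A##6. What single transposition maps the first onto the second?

up a perfect octave

From Eb4 to Eb5 is 8 letter names — an octave of some quality.
Eb4 to Eb5 is 12 semitones, which makes it a perfect octave; the second version is higher, so the direction is up.
Checking another pair — A##5 → A##6 — gives the same interval.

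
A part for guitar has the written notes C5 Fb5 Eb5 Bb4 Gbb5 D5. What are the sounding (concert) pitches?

C4 Fb4 Eb4 Bb3 Gbb4 D4

The guitar sounds a perfect octave below written, so transpose each written note down a perfect octave.
C5 -> C4
Fb5 -> Fb4
Eb5 -> Eb4
Bb4 -> Bb3
Gbb5 -> Gbb4
D5 -> D4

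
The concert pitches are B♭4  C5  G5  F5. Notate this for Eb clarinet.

G4 A4 E5 D5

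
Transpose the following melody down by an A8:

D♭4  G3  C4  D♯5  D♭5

Db4: an octave down reaches D, and 13 semitones makes it Dbb3.
G3: an octave down reaches G, and 13 semitones makes it Gb2.
C4 down an augmented octave is Cb3.
An augmented octave down from D#5 gives D4.
Db5: an octave down reaches D, and 13 semitones makes it Dbb4.

Dbb3 Gb2 Cb3 D4 Dbb4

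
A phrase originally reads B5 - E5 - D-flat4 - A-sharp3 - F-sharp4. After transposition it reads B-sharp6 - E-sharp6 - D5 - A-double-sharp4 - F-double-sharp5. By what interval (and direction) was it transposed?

up an augmented octave

Take the first pair: B5 → B#6. B to B spans 8 letter names, so the interval is some kind of octave.
B5 to B#6 is 13 semitones, which makes it an augmented octave; the second version is higher, so the direction is up.
Checking another pair — F#4 → F##5 — gives the same interval.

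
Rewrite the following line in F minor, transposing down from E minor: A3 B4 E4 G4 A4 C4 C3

E minor to F minor down is a major seventh, so every note moves down by that interval.
A3 to Bb2
B4 to C4
E4 to F3
G4 to Ab3
A4 to Bb3
C4 to Db3
C3 to Db2

Bb2 C4 F3 Ab3 Bb3 Db3 Db2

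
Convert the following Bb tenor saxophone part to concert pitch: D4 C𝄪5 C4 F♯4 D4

Written C4 on the Bb tenor saxophone sounds as Bb2, a major ninth lower; apply that shift to every note.
D4 -> C3
C##5 -> B#3
C4 -> Bb2
F#4 -> E3
D4 -> C3

C3 B#3 Bb2 E3 C3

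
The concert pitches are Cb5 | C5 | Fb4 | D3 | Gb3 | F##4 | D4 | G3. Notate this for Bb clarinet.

Written C4 sounds as Bb3 on the Bb clarinet, so concert pitches are written a major second up.
Cb5 -> Db5
C5 -> D5
Fb4 -> Gb4
D3 -> E3
Gb3 -> Ab3
F##4 -> G##4
D4 -> E4
G3 -> A3

Db5 D5 Gb4 E3 Ab3 G##4 E4 A3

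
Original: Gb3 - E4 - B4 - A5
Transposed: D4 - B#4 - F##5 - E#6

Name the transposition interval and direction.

up an augmented fifth

Take the first pair: Gb3 → D4. G to D spans 5 letter names, so the interval is some kind of fifth.
Gb3 to D4 is 8 semitones, which makes it an augmented fifth; the second version is higher, so the direction is up.
Checking another pair — A5 → E#6 — gives the same interval.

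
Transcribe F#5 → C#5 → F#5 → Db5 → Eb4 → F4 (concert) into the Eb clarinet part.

D#5 A#4 D#5 Bb4 C4 D4

The Eb clarinet sounds a minor third above written, so the written part must be a minor third below concert — transpose each note down.
F#5 -> D#5
C#5 -> A#4
F#5 -> D#5
Db5 -> Bb4
Eb4 -> C4
F4 -> D4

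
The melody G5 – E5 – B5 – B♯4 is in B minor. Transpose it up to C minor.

From B up to C is a minor second; apply that to each pitch.
G5 gives Ab5
E5 gives F5
B5 gives C6
B#4 gives C#5

Ab5 F5 C6 C#5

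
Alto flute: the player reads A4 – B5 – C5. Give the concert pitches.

E4 F#5 G4

Written C4 on the alto flute sounds as G3, a perfect fourth lower; apply that shift to every note.
A4 becomes E4
B5 becomes F#5
C5 becomes G4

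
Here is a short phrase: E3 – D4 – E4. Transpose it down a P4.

E3: a fourth down reaches B, and 5 semitones makes it B2.
D4: a fourth down reaches A, and 5 semitones makes it A3.
A perfect fourth down from E4 gives B3.

B2 A3 B3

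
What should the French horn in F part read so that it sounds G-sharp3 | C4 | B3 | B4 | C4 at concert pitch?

D#4 G4 F#4 F#5 G4

The French horn in F sounds a perfect fifth below written, so the written part must be a perfect fifth above concert — transpose each note up.
G#3 to D#4
C4 to G4
B3 to F#4
B4 to F#5
C4 to G4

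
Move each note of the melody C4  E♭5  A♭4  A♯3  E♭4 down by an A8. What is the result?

C4 -> Cb3
Eb5 -> Ebb4
Ab4 -> Abb3
A#3 -> A2
Eb4 -> Ebb3

Cb3 Ebb4 Abb3 A2 Ebb3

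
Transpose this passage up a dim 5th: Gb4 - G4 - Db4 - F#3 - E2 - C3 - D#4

Gb4 to Dbb5
G4 to Db5
Db4 to Abb4
F#3 to C4
E2 to Bb2
C3 to Gb3
D#4 to A4

Dbb5 Db5 Abb4 C4 Bb2 Gb3 A4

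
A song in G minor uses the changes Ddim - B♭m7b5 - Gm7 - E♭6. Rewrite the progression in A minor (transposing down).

Edim Cm7b5 Am7 F6

G minor down to A minor is a minor seventh; each chord root moves by that interval while the quality stays the same.
Ddim: root D down a minor seventh → E, giving Edim.
B♭m7b5: root B♭ down a minor seventh → C, giving Cm7b5.
Gm7: root G down a minor seventh → A, giving Am7.
E♭6: root E♭ down a minor seventh → F, giving F6.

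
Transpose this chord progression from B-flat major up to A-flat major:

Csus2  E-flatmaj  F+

Bbsus2 Dbmaj Eb+

B-flat major up to A-flat major is a minor seventh; each chord root moves by that interval while the quality stays the same.
Csus2: root C up a minor seventh → Bb, giving Bbsus2.
E-flatmaj: root E-flat up a minor seventh → Db, giving Dbmaj.
F+: root F up a minor seventh → Eb, giving Eb+.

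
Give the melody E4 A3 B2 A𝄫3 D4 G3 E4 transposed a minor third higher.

G4 C4 D3 Cbb4 F4 Bb3 G4

E4: a third up reaches G, and 3 semitones makes it G4.
A3: a third up reaches C, and 3 semitones makes it C4.
B2 up a minor third is D3.
A minor third up from Abb3 gives Cbb4.
D4 up a minor third is F4.
G3: a third up reaches B, and 3 semitones makes it Bb3.
E4 up a minor third is G4.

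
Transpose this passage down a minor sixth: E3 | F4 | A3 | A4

G#2 A3 C#3 C#4

E3 down a minor sixth is G#2.
A minor sixth down from F4 gives A3.
A3: a sixth down reaches C, and 8 semitones makes it C#3.
A4 down a minor sixth is C#4.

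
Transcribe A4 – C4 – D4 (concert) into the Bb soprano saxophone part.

B4 D4 E4

The Bb soprano saxophone sounds a major second below written, so the written part must be a major second above concert — transpose each note up.
A4 → B4
C4 → D4
D4 → E4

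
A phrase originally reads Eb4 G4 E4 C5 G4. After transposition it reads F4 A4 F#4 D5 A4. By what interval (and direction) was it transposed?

Take the first pair: Eb4 → F4. E to F spans 2 letter names, so the interval is some kind of second.
Eb4 to F4 is 2 semitones, which makes it a major second; the second version is higher, so the direction is up.
Checking another pair — G4 → A4 — gives the same interval.

up a major second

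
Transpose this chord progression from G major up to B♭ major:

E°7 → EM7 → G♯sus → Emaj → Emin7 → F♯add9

G major up to B♭ major is a minor third; each chord root moves by that interval while the quality stays the same.
E°7: root E up a minor third → G, giving G°7.
EM7: root E up a minor third → G, giving GM7.
G♯sus: root G♯ up a minor third → B, giving Bsus.
Emaj: root E up a minor third → G, giving Gmaj.
Emin7: root E up a minor third → G, giving Gmin7.
F♯add9: root F♯ up a minor third → A, giving Aadd9.

G°7 GM7 Bsus Gmaj Gmin7 Aadd9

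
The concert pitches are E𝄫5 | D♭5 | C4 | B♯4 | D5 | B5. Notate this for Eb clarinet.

Cb5 Bb4 A3 G##4 B4 G#5

The Eb clarinet sounds a minor third above written, so the written part must be a minor third below concert — transpose each note down.
Ebb5 becomes Cb5
Db5 becomes Bb4
C4 becomes A3
B#4 becomes G##4
D5 becomes B4
B5 becomes G#5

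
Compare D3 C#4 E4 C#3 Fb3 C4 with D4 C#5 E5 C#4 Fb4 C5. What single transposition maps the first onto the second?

From D3 to D4 is 8 letter names — an octave of some quality.
D3 to D4 is 12 semitones, which makes it a perfect octave; the second version is higher, so the direction is up.
Checking another pair — C4 → C5 — gives the same interval.

up a perfect octave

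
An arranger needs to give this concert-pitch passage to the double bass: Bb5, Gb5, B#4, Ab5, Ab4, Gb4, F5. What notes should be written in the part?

Bb6 Gb6 B#5 Ab6 Ab5 Gb5 F6

Written C4 sounds as C3 on the double bass, so concert pitches are written a perfect octave up.
Bb5 -> Bb6
Gb5 -> Gb6
B#4 -> B#5
Ab5 -> Ab6
Ab4 -> Ab5
Gb4 -> Gb5
F5 -> F6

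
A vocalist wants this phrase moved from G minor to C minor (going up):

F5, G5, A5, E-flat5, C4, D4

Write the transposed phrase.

From G up to C is a perfect fourth; apply that to each pitch.
F5 -> Bb5
G5 -> C6
A5 -> D6
Eb5 -> Ab5
C4 -> F4
D4 -> G4

Bb5 C6 D6 Ab5 F4 G4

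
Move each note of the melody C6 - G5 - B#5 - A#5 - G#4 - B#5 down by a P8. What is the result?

C5 G4 B#4 A#4 G#3 B#4

C6 becomes C5
G5 becomes G4
B#5 becomes B#4
A#5 becomes A#4
G#4 becomes G#3
B#5 becomes B#4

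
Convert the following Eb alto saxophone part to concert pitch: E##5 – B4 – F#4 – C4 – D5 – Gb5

Written C4 on the Eb alto saxophone sounds as Eb3, a major sixth lower; apply that shift to every note.
E##5 → G##4
B4 → D4
F#4 → A3
C4 → Eb3
D5 → F4
Gb5 → Bbb4

G##4 D4 A3 Eb3 F4 Bbb4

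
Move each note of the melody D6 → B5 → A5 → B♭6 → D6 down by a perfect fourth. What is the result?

A5 F#5 E5 F6 A5

D6 becomes A5
B5 becomes F#5
A5 becomes E5
Bb6 becomes F6
D6 becomes A5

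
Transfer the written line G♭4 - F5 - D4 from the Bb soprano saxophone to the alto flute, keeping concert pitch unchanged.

Bbb4 Ab5 F4

First find concert pitch: the Bb soprano saxophone sounds a major second below written, so G♭4 F5 D4 sounds Fb4 Eb5 C4.
Then write for alto flute: it sounds a perfect fourth below written, so the part must be a perfect fourth above concert.
Fb4 → Bbb4
Eb5 → Ab5
C4 → F4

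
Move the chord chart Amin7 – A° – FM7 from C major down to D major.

C major down to D major is a minor seventh; each chord root moves by that interval while the quality stays the same.
Amin7: root A down a minor seventh → B, giving Bmin7.
A°: root A down a minor seventh → B, giving B°.
FM7: root F down a minor seventh → G, giving GM7.

Bmin7 B° GM7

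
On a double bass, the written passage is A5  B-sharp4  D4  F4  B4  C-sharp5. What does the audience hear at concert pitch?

A4 B#3 D3 F3 B3 C#4

The double bass sounds a perfect octave below written, so transpose each written note down a perfect octave.
A5 → A4
B#4 → B#3
D4 → D3
F4 → F3
B4 → B3
C#5 → C#4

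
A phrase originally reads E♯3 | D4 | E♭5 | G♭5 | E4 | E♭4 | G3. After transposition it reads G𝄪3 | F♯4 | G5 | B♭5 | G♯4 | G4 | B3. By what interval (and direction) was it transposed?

up a major third

From E#3 to G##3 is 3 letter names — a third of some quality.
E#3 to G##3 is 4 semitones, which makes it a major third; the second version is higher, so the direction is up.
Checking another pair — G3 → B3 — gives the same interval.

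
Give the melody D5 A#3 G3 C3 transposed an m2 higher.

Eb5 B3 Ab3 Db3

D5 to Eb5
A#3 to B3
G3 to Ab3
C3 to Db3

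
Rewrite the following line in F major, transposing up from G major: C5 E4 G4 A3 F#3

Bb5 D5 F5 G4 E4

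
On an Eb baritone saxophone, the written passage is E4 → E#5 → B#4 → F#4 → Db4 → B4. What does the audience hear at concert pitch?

The Eb baritone saxophone sounds a major thirteenth below written, so transpose each written note down a major thirteenth.
E4 to G2
E#5 to G#3
B#4 to D#3
F#4 to A2
Db4 to Fb2
B4 to D3

G2 G#3 D#3 A2 Fb2 D3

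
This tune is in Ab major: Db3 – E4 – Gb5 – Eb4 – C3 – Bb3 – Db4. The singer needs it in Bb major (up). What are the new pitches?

Eb3 F#4 Ab5 F4 D3 C4 Eb4

Ab major to Bb major up is a major second, so every note moves up by that interval.
Db3 gives Eb3
E4 gives F#4
Gb5 gives Ab5
Eb4 gives F4
C3 gives D3
Bb3 gives C4
Db4 gives Eb4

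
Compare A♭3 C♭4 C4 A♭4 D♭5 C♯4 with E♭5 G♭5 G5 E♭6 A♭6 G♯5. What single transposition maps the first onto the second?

up a perfect twelfth

Take the first pair: Ab3 → Eb5. A to E spans 12 letter names, so the interval is some kind of twelfth.
Ab3 to Eb5 is 19 semitones, which makes it a perfect twelfth; the second version is higher, so the direction is up.
Checking another pair — C#4 → G#5 — gives the same interval.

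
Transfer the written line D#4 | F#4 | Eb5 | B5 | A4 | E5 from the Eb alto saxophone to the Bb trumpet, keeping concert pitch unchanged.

First find concert pitch: the Eb alto saxophone sounds a major sixth below written, so D#4 F#4 Eb5 B5 A4 E5 sounds F#3 A3 Gb4 D5 C4 G4.
Then write for Bb trumpet: it sounds a major second below written, so the part must be a major second above concert.
F#3 → G#3
A3 → B3
Gb4 → Ab4
D5 → E5
C4 → D4
G4 → A4

G#3 B3 Ab4 E5 D4 A4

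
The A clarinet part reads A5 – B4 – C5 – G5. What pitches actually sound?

The A clarinet sounds a minor third below written, so transpose each written note down a minor third.
A5 becomes F#5
B4 becomes G#4
C5 becomes A4
G5 becomes E5

F#5 G#4 A4 E5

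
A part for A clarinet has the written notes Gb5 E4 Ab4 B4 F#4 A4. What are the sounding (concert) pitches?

The A clarinet sounds a minor third below written, so transpose each written note down a minor third.
Gb5 becomes Eb5
E4 becomes C#4
Ab4 becomes F4
B4 becomes G#4
F#4 becomes D#4
A4 becomes F#4

Eb5 C#4 F4 G#4 D#4 F#4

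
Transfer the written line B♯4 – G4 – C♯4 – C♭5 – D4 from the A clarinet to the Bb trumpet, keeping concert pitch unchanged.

A##4 F#4 B#3 Bb4 C#4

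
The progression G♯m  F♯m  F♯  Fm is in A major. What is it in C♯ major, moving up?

A major up to C♯ major is a major third; each chord root moves by that interval while the quality stays the same.
G♯m: root G♯ up a major third → B#, giving B#m.
F♯m: root F♯ up a major third → A#, giving A#m.
F♯: root F♯ up a major third → A#, giving A#.
Fm: root F up a major third → A, giving Am.

B#m A#m A# Am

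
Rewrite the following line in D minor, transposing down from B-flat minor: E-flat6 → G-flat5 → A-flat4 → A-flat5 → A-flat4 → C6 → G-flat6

B-flat minor to D minor down is a minor sixth, so every note moves down by that interval.
Eb6 becomes G5
Gb5 becomes Bb4
Ab4 becomes C4
Ab5 becomes C5
Ab4 becomes C4
C6 becomes E5
Gb6 becomes Bb5

G5 Bb4 C4 C5 C4 E5 Bb5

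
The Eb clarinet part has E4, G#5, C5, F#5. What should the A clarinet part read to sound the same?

Bb4 D6 Gb5 C6

First find concert pitch: the Eb clarinet sounds a minor third above written, so E4 G#5 C5 F#5 sounds G4 B5 Eb5 A5.
Then write for A clarinet: it sounds a minor third below written, so the part must be a minor third above concert.
G4 → Bb4
B5 → D6
Eb5 → Gb5
A5 → C6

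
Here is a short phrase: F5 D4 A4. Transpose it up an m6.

A minor sixth up from F5 gives Db6.
D4: a sixth up reaches B, and 8 semitones makes it Bb4.
A minor sixth up from A4 gives F5.

Db6 Bb4 F5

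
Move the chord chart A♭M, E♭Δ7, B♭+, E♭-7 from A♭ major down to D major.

DM AΔ7 E+ A-7

A♭ major down to D major is a diminished fifth; each chord root moves by that interval while the quality stays the same.
A♭M: root A♭ down a diminished fifth → D, giving DM.
E♭Δ7: root E♭ down a diminished fifth → A, giving AΔ7.
B♭+: root B♭ down a diminished fifth → E, giving E+.
E♭-7: root E♭ down a diminished fifth → A, giving A-7.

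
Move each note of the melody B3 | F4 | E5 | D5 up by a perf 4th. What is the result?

B3: a fourth up reaches E, and 5 semitones makes it E4.
F4 up a perfect fourth is Bb4.
A perfect fourth up from E5 gives A5.
D5: a fourth up reaches G, and 5 semitones makes it G5.

E4 Bb4 A5 G5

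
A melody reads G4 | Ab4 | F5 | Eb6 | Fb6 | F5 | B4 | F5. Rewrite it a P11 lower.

G4: an eleventh down reaches D, and 17 semitones makes it D3.
A perfect eleventh down from Ab4 gives Eb3.
F5: an eleventh down reaches C, and 17 semitones makes it C4.
Eb6 down a perfect eleventh is Bb4.
A perfect eleventh down from Fb6 gives Cb5.
F5: an eleventh down reaches C, and 17 semitones makes it C4.
A perfect eleventh down from B4 gives F#3.
A perfect eleventh down from F5 gives C4.

D3 Eb3 C4 Bb4 Cb5 C4 F#3 C4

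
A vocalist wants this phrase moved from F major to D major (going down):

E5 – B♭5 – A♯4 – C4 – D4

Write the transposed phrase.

C#5 G5 F##4 A3 B3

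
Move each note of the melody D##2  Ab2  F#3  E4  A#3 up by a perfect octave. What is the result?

D##3 Ab3 F#4 E5 A#4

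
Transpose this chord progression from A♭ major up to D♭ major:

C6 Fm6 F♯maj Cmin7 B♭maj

F6 Bbm6 Bmaj Fmin7 Ebmaj

A♭ major up to D♭ major is a perfect fourth; each chord root moves by that interval while the quality stays the same.
C6: root C up a perfect fourth → F, giving F6.
Fm6: root F up a perfect fourth → Bb, giving Bbm6.
F♯maj: root F♯ up a perfect fourth → B, giving Bmaj.
Cmin7: root C up a perfect fourth → F, giving Fmin7.
B♭maj: root B♭ up a perfect fourth → Eb, giving Ebmaj.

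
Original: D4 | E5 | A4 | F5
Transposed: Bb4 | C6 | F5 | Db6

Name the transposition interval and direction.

Take the first pair: D4 → Bb4. D to B spans 6 letter names, so the interval is some kind of sixth.
D4 to Bb4 is 8 semitones, which makes it a minor sixth; the second version is higher, so the direction is up.
Checking another pair — F5 → Db6 — gives the same interval.

up a minor sixth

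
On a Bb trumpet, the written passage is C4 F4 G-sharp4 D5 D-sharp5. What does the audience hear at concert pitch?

Bb3 Eb4 F#4 C5 C#5

Written C4 on the Bb trumpet sounds as Bb3, a major second lower; apply that shift to every note.
C4 becomes Bb3
F4 becomes Eb4
G#4 becomes F#4
D5 becomes C5
D#5 becomes C#5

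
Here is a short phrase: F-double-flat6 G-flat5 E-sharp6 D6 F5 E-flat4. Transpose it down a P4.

Cbb6 Db5 B#5 A5 C5 Bb3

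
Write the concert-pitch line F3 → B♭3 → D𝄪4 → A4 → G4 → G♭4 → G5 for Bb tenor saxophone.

The Bb tenor saxophone sounds a major ninth below written, so the written part must be a major ninth above concert — transpose each note up.
F3 -> G4
Bb3 -> C5
D##4 -> E##5
A4 -> B5
G4 -> A5
Gb4 -> Ab5
G5 -> A6

G4 C5 E##5 B5 A5 Ab5 A6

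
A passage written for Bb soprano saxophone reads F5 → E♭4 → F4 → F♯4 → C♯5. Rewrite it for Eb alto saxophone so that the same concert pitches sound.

First find concert pitch: the Bb soprano saxophone sounds a major second below written, so F5 E♭4 F4 F♯4 C♯5 sounds Eb5 Db4 Eb4 E4 B4.
Then write for Eb alto saxophone: it sounds a major sixth below written, so the part must be a major sixth above concert.
Eb5 → C6
Db4 → Bb4
Eb4 → C5
E4 → C#5
B4 → G#5

C6 Bb4 C5 C#5 G#5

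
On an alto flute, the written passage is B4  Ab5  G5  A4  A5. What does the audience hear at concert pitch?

F#4 Eb5 D5 E4 E5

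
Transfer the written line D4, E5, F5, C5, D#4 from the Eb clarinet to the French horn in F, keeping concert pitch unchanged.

First find concert pitch: the Eb clarinet sounds a minor third above written, so D4 E5 F5 C5 D#4 sounds F4 G5 Ab5 Eb5 F#4.
Then write for French horn in F: it sounds a perfect fifth below written, so the part must be a perfect fifth above concert.
F4 → C5
G5 → D6
Ab5 → Eb6
Eb5 → Bb5
F#4 → C#5

C5 D6 Eb6 Bb5 C#5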